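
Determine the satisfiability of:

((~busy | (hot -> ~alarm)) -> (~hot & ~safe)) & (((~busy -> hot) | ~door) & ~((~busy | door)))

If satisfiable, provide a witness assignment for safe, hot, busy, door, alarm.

safe=F, hot=T, busy=T, door=F, alarm=T

  (~busy | (hot -> ~alarm)) -> (~hot & ~safe) = True
    ~busy | (hot -> ~alarm) = False
      ~busy = False
      hot -> ~alarm = False
        ~alarm = False
    ~hot & ~safe = False
      ~hot = False
      ~safe = True
  ((~busy -> hot) | ~door) & ~((~busy | door)) = True
    (~busy -> hot) | ~door = True
      ~busy -> hot = True
        ~busy = False
      ~door = True
    ~((~busy | door)) = True
      ~busy | door = False
        ~busy = False
Both conjuncts True, so the formula holds.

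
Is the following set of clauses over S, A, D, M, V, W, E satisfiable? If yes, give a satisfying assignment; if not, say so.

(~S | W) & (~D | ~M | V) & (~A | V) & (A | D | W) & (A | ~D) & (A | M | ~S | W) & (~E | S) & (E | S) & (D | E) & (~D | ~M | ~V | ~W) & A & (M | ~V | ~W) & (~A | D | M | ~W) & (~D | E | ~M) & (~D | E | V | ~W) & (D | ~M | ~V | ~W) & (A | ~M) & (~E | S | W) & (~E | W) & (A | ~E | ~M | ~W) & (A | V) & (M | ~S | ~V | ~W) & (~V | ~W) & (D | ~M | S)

Case S = True:
  (~S | W) forces W = True.
  (A) forces A = True.
  (~A | V) forces V = True.
  Clause (~V | ~W) is falsified — contradiction.
Case S = False:
  (~E | S) forces E = False.
  Clause (E | S) is falsified — contradiction.
Both cases fail, so the formula is unsatisfiable.

No satisfying assignment exists.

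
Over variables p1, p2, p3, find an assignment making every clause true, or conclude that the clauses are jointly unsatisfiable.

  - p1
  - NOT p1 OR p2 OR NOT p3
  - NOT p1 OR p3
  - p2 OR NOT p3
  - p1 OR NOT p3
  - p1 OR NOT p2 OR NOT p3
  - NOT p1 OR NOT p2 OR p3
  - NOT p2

The formula is unsatisfiable.

Case p1 = True:
  (NOT p1 OR p3) forces p3 = True.
  (NOT p1 OR p2 OR NOT p3) forces p2 = True.
  Clause (NOT p2) is falsified — contradiction.
Case p1 = False:
  Clause (p1) is falsified — contradiction.
Both cases fail, so the formula is unsatisfiable.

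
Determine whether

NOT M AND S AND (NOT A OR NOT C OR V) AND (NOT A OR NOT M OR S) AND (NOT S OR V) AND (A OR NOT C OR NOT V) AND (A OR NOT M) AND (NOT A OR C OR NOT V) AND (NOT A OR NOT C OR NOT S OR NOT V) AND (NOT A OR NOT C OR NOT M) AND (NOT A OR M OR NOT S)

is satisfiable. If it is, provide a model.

C: False, M: False, V: True, S: True, A: False

Unit clause (NOT M) forces M = False.
Unit clause (S) forces S = True.
In (NOT S OR V) only V is left, so V = True.
In (NOT A OR M OR NOT S) only NOT A is left, so A = False.
In (A OR NOT C OR NOT V) only NOT C is left, so C = False.
All clauses satisfied.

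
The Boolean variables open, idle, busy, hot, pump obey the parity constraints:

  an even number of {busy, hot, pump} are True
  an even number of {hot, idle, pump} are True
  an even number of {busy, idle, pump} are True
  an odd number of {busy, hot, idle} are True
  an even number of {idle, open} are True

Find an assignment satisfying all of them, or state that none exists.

open = True, idle = True, busy = True, hot = True, pump = False

{busy, hot, pump}: 2 true → even ✓
{hot, idle, pump}: 2 true → even ✓
{busy, idle, pump}: 2 true → even ✓
{busy, hot, idle}: 3 true → odd ✓
{idle, open}: 2 true → even ✓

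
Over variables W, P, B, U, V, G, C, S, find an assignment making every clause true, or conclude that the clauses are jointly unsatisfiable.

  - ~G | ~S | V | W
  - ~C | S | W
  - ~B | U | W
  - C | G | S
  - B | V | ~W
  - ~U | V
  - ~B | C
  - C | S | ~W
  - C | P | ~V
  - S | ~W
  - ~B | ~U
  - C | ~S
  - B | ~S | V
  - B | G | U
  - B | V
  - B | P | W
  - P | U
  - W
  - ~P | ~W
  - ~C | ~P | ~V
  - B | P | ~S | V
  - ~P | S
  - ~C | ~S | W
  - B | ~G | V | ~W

W = True, P = False, B = False, U = True, V = True, G = True, C = True, S = True

Unit clause (W) forces W = True.
In (~P | ~W) only ~P is left, so P = False.
In (S | ~W) only S is left, so S = True.
In (C | ~S) only C is left, so C = True.
In (P | U) only U is left, so U = True.
In (~U | V) only V is left, so V = True.
In (~B | ~U) only ~B is left, so B = False.
Set G = True.
All clauses satisfied.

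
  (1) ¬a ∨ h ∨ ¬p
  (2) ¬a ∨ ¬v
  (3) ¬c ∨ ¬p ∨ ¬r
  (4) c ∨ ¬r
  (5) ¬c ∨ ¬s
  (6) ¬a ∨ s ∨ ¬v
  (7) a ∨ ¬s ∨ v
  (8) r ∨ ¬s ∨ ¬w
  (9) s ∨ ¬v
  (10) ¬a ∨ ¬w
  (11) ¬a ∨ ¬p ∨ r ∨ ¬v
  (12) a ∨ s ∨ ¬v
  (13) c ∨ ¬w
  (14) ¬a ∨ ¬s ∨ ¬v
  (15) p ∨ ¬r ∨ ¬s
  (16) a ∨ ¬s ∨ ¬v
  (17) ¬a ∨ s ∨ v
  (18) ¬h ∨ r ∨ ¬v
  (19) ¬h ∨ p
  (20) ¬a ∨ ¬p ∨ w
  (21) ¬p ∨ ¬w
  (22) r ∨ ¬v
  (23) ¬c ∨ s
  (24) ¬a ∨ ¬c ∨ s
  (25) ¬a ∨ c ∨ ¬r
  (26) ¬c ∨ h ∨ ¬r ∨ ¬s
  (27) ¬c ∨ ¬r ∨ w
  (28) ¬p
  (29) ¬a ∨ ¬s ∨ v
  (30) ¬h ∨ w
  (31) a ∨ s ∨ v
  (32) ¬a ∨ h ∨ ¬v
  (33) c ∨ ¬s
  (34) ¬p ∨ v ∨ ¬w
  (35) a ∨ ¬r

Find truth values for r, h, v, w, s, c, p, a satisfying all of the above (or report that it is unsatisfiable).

No satisfying assignment exists.

Case s = True:
  (¬c ∨ ¬s) forces c = False.
  Clause (c ∨ ¬s) is falsified — contradiction.
Case s = False:
  (s ∨ ¬v) forces v = False.
  (¬a ∨ s ∨ v) forces a = False.
  Clause (a ∨ s ∨ v) is falsified — contradiction.
Both cases fail, so the formula is unsatisfiable.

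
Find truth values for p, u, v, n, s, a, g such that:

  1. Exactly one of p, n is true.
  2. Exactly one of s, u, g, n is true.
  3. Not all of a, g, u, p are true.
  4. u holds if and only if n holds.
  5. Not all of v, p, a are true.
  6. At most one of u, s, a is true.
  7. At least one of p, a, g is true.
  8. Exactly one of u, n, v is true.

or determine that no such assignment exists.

p: True, u: False, v: True, n: False, s: False, a: False, g: True

  (1) {p, n}: 1 true — exactly one ✓
  (2) {s, u, g, n}: 1 true — exactly one ✓
  (3) {a, g, u, p}: 2/4 true — not all ✓
  (4) u=F, n=F — same ✓
  (5) {v, p, a}: 2/3 true — not all ✓
  (6) {u, s, a}: 0 true — at most one ✓
  (7) {p, a, g}: 2 true — at least one ✓
  (8) {u, n, v}: 1 true — exactly one ✓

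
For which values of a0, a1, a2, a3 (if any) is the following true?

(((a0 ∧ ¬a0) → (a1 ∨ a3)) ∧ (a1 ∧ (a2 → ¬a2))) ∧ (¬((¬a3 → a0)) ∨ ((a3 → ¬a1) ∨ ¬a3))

a0 = True, a1 = True, a2 = False, a3 = False

  ((a0 ∧ ¬a0) → (a1 ∨ a3)) ∧ (a1 ∧ (a2 → ¬a2)) = True
    (a0 ∧ ¬a0) → (a1 ∨ a3) = True
      a0 ∧ ¬a0 = False
        ¬a0 = False
      a1 ∨ a3 = True
    a1 ∧ (a2 → ¬a2) = True
      a2 → ¬a2 = True
        ¬a2 = True
  ¬((¬a3 → a0)) ∨ ((a3 → ¬a1) ∨ ¬a3) = True
    ¬((¬a3 → a0)) = False
      ¬a3 → a0 = True
        ¬a3 = True
    (a3 → ¬a1) ∨ ¬a3 = True
      a3 → ¬a1 = True
        ¬a1 = False
      ¬a3 = True
Both conjuncts True, so the formula holds.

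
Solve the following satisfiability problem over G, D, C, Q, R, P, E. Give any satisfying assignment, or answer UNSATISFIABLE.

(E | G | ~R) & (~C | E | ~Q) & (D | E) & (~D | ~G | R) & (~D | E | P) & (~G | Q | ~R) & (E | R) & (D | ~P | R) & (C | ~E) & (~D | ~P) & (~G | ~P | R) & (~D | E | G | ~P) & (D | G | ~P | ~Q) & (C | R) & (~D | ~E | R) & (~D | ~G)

G = False, D = False, C = True, Q = True, R = False, P = False, E = True

Set G = False.
Set D = False.
  then (D | E) forces E = True.
  then (C | ~E) forces C = True.
Set Q = True.
  then (D | G | ~P | ~Q) forces P = False.
Set R = False.
All clauses satisfied.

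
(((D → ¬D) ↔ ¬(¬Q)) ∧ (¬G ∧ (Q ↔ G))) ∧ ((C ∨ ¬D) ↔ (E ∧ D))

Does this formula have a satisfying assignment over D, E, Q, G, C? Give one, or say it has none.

D=T; E=F; Q=F; G=F; C=F

  ((D → ¬D) ↔ ¬(¬Q)) ∧ (¬G ∧ (Q ↔ G)) = True
    (D → ¬D) ↔ ¬(¬Q) = True
      D → ¬D = False
        ¬D = False
      ¬(¬Q) = False
        ¬Q = True
    ¬G ∧ (Q ↔ G) = True
      ¬G = True
      Q ↔ G = True
  (C ∨ ¬D) ↔ (E ∧ D) = True
    C ∨ ¬D = False
      ¬D = False
    E ∧ D = False
Both conjuncts True, so the formula holds.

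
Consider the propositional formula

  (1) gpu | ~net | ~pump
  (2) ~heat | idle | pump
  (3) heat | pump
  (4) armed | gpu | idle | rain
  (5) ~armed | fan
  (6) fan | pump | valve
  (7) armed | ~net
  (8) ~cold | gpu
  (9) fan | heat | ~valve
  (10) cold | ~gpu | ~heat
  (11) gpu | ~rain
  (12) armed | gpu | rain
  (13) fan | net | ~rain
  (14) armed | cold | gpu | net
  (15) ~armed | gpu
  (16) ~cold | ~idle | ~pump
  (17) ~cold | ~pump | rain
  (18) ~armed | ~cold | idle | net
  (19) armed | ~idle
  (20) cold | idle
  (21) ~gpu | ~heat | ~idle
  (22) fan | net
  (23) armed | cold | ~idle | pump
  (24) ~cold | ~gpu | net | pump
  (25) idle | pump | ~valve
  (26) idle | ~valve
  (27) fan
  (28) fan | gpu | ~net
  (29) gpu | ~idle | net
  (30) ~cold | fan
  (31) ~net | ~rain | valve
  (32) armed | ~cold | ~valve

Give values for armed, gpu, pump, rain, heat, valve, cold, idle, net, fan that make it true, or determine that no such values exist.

armed = True, gpu = True, pump = True, rain = False, heat = False, valve = False, cold = False, idle = True, net = False, fan = True

Unit clause (fan) forces fan = True.
Set armed = True.
  then (~armed | gpu) forces gpu = True.
Try pump = False:
  (heat | pump) forces heat = True.
  (~heat | idle | pump) forces idle = True.
  clause (~gpu | ~heat | ~idle) is falsified — backtrack.
So pump = True.
Set rain = False.
  then (~cold | ~pump | rain) forces cold = False.
  then (cold | idle) forces idle = True.
  then (~gpu | ~heat | ~idle) forces heat = False.
Set valve = False.
Set net = False.
All clauses satisfied.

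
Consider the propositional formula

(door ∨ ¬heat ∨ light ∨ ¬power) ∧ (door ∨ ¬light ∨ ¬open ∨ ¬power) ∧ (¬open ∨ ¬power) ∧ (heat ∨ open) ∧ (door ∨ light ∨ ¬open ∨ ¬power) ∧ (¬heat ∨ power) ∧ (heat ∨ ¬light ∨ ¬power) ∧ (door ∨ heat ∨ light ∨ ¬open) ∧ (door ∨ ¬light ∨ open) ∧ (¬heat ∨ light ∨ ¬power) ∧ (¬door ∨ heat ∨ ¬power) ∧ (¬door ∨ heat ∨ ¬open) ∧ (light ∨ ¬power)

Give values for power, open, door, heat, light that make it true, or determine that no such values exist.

power=T; open=F; door=T; heat=T; light=T

Set power = True.
  then (¬open ∨ ¬power) forces open = False.
  then (heat ∨ open) forces heat = True.
  then (¬heat ∨ light ∨ ¬power) forces light = True.
  then (door ∨ ¬light ∨ open) forces door = True.
All clauses satisfied.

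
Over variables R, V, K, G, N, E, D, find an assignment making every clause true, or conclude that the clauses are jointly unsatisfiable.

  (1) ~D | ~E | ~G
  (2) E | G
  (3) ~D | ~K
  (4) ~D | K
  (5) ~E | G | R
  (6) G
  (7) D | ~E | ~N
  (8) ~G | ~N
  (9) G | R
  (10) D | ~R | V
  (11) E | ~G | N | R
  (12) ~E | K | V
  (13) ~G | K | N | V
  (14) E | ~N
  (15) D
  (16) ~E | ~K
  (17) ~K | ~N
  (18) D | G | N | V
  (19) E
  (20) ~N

Case D = True:
  (~D | ~K) forces K = False.
  Clause (~D | K) is falsified — contradiction.
Case D = False:
  Clause (D) is falsified — contradiction.
Both cases fail, so the formula is unsatisfiable.

The formula is unsatisfiable.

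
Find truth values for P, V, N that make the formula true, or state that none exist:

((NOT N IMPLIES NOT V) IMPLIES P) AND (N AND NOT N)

Case N = True: the conjunct NOT N is False.
Case N = False: the conjunct N is False.
Both cases fail — unsatisfiable.

No satisfying assignment exists.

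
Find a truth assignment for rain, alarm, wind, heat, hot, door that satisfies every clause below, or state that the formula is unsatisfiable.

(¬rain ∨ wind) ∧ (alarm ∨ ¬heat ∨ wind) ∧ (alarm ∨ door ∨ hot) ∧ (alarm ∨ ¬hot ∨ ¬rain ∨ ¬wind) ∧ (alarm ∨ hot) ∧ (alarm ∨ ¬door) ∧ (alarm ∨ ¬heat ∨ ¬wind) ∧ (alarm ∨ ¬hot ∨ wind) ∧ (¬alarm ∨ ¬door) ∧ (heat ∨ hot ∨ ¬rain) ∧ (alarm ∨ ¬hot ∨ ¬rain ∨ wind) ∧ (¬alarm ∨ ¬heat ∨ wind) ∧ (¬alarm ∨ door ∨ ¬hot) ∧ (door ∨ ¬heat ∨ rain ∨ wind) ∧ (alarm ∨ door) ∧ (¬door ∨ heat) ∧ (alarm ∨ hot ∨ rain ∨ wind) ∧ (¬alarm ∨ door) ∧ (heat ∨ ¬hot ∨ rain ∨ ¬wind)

Unsatisfiable

Case door = True:
  (alarm ∨ ¬door) forces alarm = True.
  Clause (¬alarm ∨ ¬door) is falsified — contradiction.
Case door = False:
  (alarm ∨ door) forces alarm = True.
  Clause (¬alarm ∨ door) is falsified — contradiction.
Both cases fail, so the formula is unsatisfiable.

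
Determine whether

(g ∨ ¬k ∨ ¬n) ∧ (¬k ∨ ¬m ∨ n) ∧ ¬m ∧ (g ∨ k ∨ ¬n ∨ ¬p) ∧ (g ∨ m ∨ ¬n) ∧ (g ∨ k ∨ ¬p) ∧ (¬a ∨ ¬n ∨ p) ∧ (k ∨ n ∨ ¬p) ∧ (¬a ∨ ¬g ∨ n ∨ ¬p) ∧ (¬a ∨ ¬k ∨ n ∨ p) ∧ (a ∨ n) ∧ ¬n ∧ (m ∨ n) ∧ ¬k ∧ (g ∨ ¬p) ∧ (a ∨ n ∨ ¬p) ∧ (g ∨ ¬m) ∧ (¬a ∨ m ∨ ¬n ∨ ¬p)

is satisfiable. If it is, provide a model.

Case n = True:
  Clause (¬n) is falsified — contradiction.
Case n = False:
  (¬m) forces m = False.
  Clause (m ∨ n) is falsified — contradiction.
Both cases fail, so the formula is unsatisfiable.

Unsatisfiable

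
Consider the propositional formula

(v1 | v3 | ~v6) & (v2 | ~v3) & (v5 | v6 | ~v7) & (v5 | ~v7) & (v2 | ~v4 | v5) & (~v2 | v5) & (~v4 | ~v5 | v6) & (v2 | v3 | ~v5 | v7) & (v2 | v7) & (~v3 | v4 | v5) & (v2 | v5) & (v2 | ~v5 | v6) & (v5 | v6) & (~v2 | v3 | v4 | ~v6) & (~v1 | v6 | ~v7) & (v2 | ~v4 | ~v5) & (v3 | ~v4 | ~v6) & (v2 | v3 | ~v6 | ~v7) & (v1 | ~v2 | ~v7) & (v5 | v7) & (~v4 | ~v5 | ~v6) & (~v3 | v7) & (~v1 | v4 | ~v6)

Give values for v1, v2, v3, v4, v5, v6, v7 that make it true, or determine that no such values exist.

v1: False, v2: True, v3: False, v4: False, v5: True, v6: False, v7: False

Set v1 = False.
Try v2 = False:
  (v2 | ~v3) forces v3 = False.
  (v1 | v3 | ~v6) forces v6 = False.
  (v2 | v7) forces v7 = True.
  (v5 | v6 | ~v7) forces v5 = True.
  clause (v2 | ~v5 | v6) is falsified — backtrack.
So v2 = True.
  then (~v2 | v5) forces v5 = True.
  then (v1 | ~v2 | ~v7) forces v7 = False.
  then (~v3 | v7) forces v3 = False.
  then (v1 | v3 | ~v6) forces v6 = False.
  then (~v4 | ~v5 | v6) forces v4 = False.
All clauses satisfied.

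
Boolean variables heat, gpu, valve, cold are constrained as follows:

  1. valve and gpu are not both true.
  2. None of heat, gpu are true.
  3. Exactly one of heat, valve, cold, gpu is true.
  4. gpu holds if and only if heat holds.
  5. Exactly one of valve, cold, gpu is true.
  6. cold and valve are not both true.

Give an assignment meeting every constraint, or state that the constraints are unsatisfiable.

heat = False; gpu = False; valve = False; cold = True

  (1) valve=F, gpu=F — not both ✓
  (2) {heat, gpu}: 0 true — none ✓
  (3) {heat, valve, cold, gpu}: 1 true — exactly one ✓
  (4) gpu=F, heat=F — same ✓
  (5) {valve, cold, gpu}: 1 true — exactly one ✓
  (6) cold=T, valve=F — not both ✓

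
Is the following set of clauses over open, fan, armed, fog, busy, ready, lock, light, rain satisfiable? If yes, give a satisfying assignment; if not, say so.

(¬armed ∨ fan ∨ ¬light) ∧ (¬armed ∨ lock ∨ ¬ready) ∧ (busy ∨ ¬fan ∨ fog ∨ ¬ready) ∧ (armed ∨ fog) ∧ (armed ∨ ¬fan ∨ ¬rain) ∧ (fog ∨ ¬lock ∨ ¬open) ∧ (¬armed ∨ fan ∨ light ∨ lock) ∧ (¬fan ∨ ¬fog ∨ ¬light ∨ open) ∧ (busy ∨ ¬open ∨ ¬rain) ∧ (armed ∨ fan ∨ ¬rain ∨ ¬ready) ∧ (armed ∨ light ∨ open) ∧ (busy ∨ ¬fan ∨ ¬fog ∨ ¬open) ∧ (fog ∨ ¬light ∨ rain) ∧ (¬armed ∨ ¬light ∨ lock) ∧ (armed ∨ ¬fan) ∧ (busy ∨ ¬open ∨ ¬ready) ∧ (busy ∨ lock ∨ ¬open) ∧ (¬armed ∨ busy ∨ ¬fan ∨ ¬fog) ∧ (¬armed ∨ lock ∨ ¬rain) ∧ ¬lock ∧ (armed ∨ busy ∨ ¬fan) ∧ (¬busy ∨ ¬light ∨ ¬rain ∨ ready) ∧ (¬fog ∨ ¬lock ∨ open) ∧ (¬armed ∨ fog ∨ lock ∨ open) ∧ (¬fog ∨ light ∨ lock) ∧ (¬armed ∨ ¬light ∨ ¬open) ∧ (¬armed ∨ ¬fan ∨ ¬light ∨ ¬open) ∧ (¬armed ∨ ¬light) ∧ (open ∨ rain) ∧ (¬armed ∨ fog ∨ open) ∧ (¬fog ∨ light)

Unit clause (¬lock) forces lock = False.
Set open = True.
  then (busy ∨ lock ∨ ¬open) forces busy = True.
Set fan = False.
Try armed = True:
  (¬armed ∨ fan ∨ ¬light) forces light = False.
  clause (¬armed ∨ fan ∨ light ∨ lock) is falsified — backtrack.
So armed = False.
  then (armed ∨ fog) forces fog = True.
  then (¬fog ∨ light ∨ lock) forces light = True.
Set ready = False.
  then (¬busy ∨ ¬light ∨ ¬rain ∨ ready) forces rain = False.
All clauses satisfied.

open: True, fan: False, armed: False, fog: True, busy: True, ready: False, lock: False, light: True, rain: False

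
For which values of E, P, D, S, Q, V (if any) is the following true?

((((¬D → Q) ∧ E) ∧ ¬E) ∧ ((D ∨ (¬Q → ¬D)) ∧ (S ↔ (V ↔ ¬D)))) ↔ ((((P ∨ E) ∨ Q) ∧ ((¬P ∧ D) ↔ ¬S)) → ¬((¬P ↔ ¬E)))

E: True, P: True, D: False, S: True, Q: False, V: False

  ((((¬D → Q) ∧ E) ∧ ¬E) ∧ ((D ∨ (¬Q → ¬D)) ∧ (S ↔ (V ↔ ¬D)))) ↔ ((((P ∨ E) ∨ Q) ∧ ((¬P ∧ D) ↔ ¬S)) → ¬((¬P ↔ ¬E))) = True
    (((¬D → Q) ∧ E) ∧ ¬E) ∧ ((D ∨ (¬Q → ¬D)) ∧ (S ↔ (V ↔ ¬D))) = False
      ((¬D → Q) ∧ E) ∧ ¬E = False
        (¬D → Q) ∧ E = False
          ¬D → Q = False
            ¬D = True
        ¬E = False
      (D ∨ (¬Q → ¬D)) ∧ (S ↔ (V ↔ ¬D)) = False
        D ∨ (¬Q → ¬D) = True
          ¬Q → ¬D = True
            ¬Q = True
            ¬D = True
        S ↔ (V ↔ ¬D) = False
          V ↔ ¬D = False
            ¬D = True
    (((P ∨ E) ∨ Q) ∧ ((¬P ∧ D) ↔ ¬S)) → ¬((¬P ↔ ¬E)) = False
      ((P ∨ E) ∨ Q) ∧ ((¬P ∧ D) ↔ ¬S) = True
        (P ∨ E) ∨ Q = True
          P ∨ E = True
        (¬P ∧ D) ↔ ¬S = True
          ¬P ∧ D = False
            ¬P = False
          ¬S = False
      ¬((¬P ↔ ¬E)) = False
        ¬P ↔ ¬E = True
          ¬P = False
          ¬E = False
The formula evaluates to True.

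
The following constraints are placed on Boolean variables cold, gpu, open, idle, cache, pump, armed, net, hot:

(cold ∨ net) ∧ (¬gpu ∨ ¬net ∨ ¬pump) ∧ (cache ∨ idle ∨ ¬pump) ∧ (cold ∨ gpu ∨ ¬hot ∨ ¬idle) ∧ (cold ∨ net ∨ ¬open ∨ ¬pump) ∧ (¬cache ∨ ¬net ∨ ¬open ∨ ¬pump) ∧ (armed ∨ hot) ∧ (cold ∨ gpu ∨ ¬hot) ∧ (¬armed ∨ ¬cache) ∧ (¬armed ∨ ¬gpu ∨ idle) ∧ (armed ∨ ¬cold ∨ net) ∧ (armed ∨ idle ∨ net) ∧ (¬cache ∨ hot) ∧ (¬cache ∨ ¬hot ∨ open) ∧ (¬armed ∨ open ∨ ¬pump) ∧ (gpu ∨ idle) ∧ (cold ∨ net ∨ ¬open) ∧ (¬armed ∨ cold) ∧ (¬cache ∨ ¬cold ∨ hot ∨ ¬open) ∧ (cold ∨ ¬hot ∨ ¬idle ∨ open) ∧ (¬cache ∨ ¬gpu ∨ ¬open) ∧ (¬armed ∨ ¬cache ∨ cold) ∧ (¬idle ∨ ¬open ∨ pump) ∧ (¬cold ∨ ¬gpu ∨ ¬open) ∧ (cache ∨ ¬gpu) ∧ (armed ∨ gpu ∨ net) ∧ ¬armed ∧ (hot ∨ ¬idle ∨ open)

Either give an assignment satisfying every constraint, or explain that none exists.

Unit clause (¬armed) forces armed = False.
In (armed ∨ hot) only hot is left, so hot = True.
Set cold = True.
  then (armed ∨ ¬cold ∨ net) forces net = True.
Try gpu = True:
  (¬gpu ∨ ¬net ∨ ¬pump) forces pump = False.
  (¬cold ∨ ¬gpu ∨ ¬open) forces open = False.
  (¬cache ∨ ¬hot ∨ open) forces cache = False.
  clause (cache ∨ ¬gpu) is falsified — backtrack.
So gpu = False.
  then (gpu ∨ idle) forces idle = True.
Set open = False.
  then (¬cache ∨ ¬hot ∨ open) forces cache = False.
Set pump = True.
All clauses satisfied.

cold=T; gpu=F; open=F; idle=T; cache=F; pump=T; armed=F; net=T; hot=T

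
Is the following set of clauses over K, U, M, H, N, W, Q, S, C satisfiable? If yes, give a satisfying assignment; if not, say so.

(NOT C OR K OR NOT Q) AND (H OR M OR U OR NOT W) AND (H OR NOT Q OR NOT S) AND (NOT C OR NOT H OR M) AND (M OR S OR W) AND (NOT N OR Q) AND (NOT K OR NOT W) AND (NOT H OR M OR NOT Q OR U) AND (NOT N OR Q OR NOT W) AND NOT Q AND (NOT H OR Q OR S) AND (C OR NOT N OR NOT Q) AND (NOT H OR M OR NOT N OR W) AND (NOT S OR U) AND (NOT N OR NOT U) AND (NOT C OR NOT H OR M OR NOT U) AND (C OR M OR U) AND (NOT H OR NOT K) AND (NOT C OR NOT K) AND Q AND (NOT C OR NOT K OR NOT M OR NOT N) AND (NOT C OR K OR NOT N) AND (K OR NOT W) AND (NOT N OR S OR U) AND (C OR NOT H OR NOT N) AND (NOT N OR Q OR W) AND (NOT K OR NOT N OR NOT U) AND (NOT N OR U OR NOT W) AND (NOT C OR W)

The formula is unsatisfiable.

Case Q = True:
  Clause (NOT Q) is falsified — contradiction.
Case Q = False:
  Clause (Q) is falsified — contradiction.
Both cases fail, so the formula is unsatisfiable.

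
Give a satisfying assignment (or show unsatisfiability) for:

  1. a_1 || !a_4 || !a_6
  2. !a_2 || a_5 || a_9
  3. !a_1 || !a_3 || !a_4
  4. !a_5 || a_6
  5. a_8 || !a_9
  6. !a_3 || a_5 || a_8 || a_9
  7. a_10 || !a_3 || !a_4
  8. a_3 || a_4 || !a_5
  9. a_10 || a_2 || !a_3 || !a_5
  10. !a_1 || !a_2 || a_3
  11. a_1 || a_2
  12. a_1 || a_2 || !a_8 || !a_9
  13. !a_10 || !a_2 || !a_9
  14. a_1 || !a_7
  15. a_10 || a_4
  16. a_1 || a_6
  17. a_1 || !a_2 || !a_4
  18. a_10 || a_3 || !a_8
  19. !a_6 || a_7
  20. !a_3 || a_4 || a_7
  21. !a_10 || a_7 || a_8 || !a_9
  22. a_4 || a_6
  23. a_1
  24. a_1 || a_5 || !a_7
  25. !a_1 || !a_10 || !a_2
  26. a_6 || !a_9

a_1=T, a_2=F, a_3=F, a_4=T, a_5=F, a_6=F, a_7=F, a_8=F, a_9=F, a_10=F

Unit clause (a_1) forces a_1 = True.
Set a_2 = False.
Set a_3 = False.
Set a_4 = True.
Set a_5 = False.
Set a_6 = False.
  then (a_6 || !a_9) forces a_9 = False.
Set a_7 = False.
Set a_8 = False.
Set a_10 = False.
All clauses satisfied.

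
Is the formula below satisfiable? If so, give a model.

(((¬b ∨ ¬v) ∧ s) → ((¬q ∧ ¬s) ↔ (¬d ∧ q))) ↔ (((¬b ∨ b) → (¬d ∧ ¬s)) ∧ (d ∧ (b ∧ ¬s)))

q = True, v = False, b = False, d = False, s = True

  (((¬b ∨ ¬v) ∧ s) → ((¬q ∧ ¬s) ↔ (¬d ∧ q))) ↔ (((¬b ∨ b) → (¬d ∧ ¬s)) ∧ (d ∧ (b ∧ ¬s))) = True
    ((¬b ∨ ¬v) ∧ s) → ((¬q ∧ ¬s) ↔ (¬d ∧ q)) = False
      (¬b ∨ ¬v) ∧ s = True
        ¬b ∨ ¬v = True
          ¬b = True
          ¬v = True
      (¬q ∧ ¬s) ↔ (¬d ∧ q) = False
        ¬q ∧ ¬s = False
          ¬q = False
          ¬s = False
        ¬d ∧ q = True
          ¬d = True
    ((¬b ∨ b) → (¬d ∧ ¬s)) ∧ (d ∧ (b ∧ ¬s)) = False
      (¬b ∨ b) → (¬d ∧ ¬s) = False
        ¬b ∨ b = True
          ¬b = True
        ¬d ∧ ¬s = False
          ¬d = True
          ¬s = False
      d ∧ (b ∧ ¬s) = False
        b ∧ ¬s = False
          ¬s = False
The formula evaluates to True.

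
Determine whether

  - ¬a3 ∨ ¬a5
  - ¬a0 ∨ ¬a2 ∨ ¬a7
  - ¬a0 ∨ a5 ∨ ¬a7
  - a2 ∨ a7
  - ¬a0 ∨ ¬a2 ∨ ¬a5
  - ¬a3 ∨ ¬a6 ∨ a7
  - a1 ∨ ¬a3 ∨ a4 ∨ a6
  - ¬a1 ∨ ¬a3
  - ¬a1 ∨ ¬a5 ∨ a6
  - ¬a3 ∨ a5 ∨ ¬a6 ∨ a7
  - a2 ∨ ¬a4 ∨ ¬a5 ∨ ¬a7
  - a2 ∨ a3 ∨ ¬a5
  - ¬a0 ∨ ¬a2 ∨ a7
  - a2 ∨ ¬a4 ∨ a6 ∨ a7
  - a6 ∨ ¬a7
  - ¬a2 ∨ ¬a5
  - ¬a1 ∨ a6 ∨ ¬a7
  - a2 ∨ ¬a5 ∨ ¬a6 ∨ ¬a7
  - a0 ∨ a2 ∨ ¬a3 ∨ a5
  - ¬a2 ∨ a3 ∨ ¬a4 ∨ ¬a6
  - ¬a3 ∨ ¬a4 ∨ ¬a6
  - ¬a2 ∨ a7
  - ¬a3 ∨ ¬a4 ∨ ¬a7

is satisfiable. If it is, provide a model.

a0=F; a1=T; a2=F; a3=F; a4=F; a5=F; a6=T; a7=T

Set a0 = False.
Set a1 = True.
  then (¬a1 ∨ ¬a3) forces a3 = False.
Set a2 = False.
  then (a2 ∨ a7) forces a7 = True.
  then (a2 ∨ a3 ∨ ¬a5) forces a5 = False.
  then (a6 ∨ ¬a7) forces a6 = True.
Set a4 = False.
All clauses satisfied.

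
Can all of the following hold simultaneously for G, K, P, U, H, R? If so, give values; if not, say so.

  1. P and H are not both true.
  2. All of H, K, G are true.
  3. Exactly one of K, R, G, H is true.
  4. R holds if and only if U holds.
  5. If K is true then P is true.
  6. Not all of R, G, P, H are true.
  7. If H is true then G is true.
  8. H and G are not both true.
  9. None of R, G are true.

No satisfying assignment exists.

Case G = True:
  Constraint (9) is violated (G=T) — contradiction.
Case G = False:
  Constraint (2) is violated (G=F) — contradiction.
Both cases fail — unsatisfiable.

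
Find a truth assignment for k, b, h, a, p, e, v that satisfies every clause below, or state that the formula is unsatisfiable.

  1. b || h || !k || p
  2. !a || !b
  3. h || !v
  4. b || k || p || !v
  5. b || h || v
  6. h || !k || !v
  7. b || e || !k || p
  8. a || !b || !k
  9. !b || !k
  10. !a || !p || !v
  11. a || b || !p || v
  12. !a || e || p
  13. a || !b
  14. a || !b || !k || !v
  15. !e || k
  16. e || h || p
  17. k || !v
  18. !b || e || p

Set k = True.
  then (!b || !k) forces b = False.
Set h = True.
Set a = False.
Set p = False.
  then (b || e || !k || p) forces e = True.
Set v = False.
All clauses satisfied.

k = True, b = False, h = True, a = False, p = False, e = True, v = False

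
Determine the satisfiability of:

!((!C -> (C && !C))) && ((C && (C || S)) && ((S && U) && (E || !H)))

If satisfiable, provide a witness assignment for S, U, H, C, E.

No satisfying assignment exists.

Case C = True: the conjunct !((!C -> (C && !C))) becomes !((False -> False)) = False.
Case C = False: the conjunct C is False.
Both cases fail — unsatisfiable.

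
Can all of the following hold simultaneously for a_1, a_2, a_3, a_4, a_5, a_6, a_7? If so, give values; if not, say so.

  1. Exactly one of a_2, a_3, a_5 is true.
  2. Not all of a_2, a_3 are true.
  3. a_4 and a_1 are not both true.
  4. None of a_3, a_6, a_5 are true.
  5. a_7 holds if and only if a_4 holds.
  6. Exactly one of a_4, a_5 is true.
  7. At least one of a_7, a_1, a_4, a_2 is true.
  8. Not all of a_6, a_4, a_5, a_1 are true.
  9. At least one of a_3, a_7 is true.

a_1 = False; a_2 = True; a_3 = False; a_4 = True; a_5 = False; a_6 = False; a_7 = True

  (1) {a_2, a_3, a_5}: 1 true — exactly one ✓
  (2) {a_2, a_3}: 1/2 true — not all ✓
  (3) a_4=T, a_1=F — not both ✓
  (4) {a_3, a_6, a_5}: 0 true — none ✓
  (5) a_7=T, a_4=T — same ✓
  (6) {a_4, a_5}: 1 true — exactly one ✓
  (7) {a_7, a_1, a_4, a_2}: 3 true — at least one ✓
  (8) {a_6, a_4, a_5, a_1}: 1/4 true — not all ✓
  (9) {a_3, a_7}: 1 true — at least one ✓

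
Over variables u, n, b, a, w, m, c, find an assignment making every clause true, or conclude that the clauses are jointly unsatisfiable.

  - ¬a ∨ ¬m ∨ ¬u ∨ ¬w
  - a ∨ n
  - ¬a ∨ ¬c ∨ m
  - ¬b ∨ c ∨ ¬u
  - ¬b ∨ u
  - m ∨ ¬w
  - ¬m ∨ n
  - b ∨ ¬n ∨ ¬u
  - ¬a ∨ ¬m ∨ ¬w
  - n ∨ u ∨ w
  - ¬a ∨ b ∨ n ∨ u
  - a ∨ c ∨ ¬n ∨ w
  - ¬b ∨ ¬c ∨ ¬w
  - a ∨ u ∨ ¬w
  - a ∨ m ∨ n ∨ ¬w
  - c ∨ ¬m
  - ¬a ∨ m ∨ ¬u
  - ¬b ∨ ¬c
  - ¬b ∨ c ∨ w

Set u = False.
  then (¬b ∨ u) forces b = False.
Try n = False:
  (a ∨ n) forces a = True.
  clause (¬a ∨ b ∨ n ∨ u) is falsified — backtrack.
So n = True.
Set a = False.
  then (a ∨ u ∨ ¬w) forces w = False.
  then (a ∨ c ∨ ¬n ∨ w) forces c = True.
Set m = False.
All clauses satisfied.

u: False, n: True, b: False, a: False, w: False, m: False, c: True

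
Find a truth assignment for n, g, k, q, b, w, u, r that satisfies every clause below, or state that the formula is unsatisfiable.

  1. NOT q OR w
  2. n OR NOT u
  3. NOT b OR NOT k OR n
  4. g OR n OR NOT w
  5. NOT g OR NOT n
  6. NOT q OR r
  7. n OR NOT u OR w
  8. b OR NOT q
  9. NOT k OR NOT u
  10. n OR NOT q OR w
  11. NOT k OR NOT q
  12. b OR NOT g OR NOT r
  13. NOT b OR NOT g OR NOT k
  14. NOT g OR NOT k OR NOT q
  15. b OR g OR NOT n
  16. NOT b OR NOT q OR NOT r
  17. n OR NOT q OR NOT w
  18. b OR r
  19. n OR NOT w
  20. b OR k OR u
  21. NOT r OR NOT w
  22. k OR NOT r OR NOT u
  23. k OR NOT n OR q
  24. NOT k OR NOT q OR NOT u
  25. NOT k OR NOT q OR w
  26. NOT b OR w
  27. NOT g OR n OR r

n=F, g=F, k=T, q=F, b=F, w=F, u=F, r=T

Set n = False.
  then (n OR NOT u) forces u = False.
  then (n OR NOT w) forces w = False.
  then (NOT b OR w) forces b = False.
  then (NOT q OR w) forces q = False.
  then (b OR r) forces r = True.
  then (b OR k OR u) forces k = True.
  then (b OR NOT g OR NOT r) forces g = False.
All clauses satisfied.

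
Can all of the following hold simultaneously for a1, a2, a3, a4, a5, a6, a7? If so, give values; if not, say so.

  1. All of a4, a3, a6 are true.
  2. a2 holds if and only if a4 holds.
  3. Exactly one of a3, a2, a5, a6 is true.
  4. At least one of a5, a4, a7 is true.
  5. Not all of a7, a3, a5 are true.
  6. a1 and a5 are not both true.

Case a3 = True:
  (1) forces a4 = True.
  (1) forces a6 = True.
  Constraint (3) is violated (a3=T, a6=T) — contradiction.
Case a3 = False:
  Constraint (1) is violated (a3=F) — contradiction.
Both cases fail — unsatisfiable.

UNSATISFIABLE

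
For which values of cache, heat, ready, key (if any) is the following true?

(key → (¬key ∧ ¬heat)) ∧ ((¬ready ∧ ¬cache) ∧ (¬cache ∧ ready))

The formula is unsatisfiable.

Case ready = True: the conjunct ¬ready is False.
Case ready = False: the conjunct ready is False.
Both cases fail — unsatisfiable.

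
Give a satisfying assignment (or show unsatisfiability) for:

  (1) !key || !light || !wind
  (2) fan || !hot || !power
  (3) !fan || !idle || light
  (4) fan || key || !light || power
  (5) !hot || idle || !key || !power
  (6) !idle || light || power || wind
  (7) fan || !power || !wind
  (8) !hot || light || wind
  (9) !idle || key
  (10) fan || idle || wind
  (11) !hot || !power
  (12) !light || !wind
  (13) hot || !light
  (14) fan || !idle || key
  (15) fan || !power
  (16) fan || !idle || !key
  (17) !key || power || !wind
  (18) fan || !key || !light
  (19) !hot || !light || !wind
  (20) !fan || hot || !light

Set fan = False.
  then (fan || !power) forces power = False.
Set key = False.
  then (fan || key || !light || power) forces light = False.
  then (!idle || key) forces idle = False.
  then (fan || idle || wind) forces wind = True.
Set hot = False.
All clauses satisfied.

fan = False, key = False, hot = False, light = False, wind = True, idle = False, power = False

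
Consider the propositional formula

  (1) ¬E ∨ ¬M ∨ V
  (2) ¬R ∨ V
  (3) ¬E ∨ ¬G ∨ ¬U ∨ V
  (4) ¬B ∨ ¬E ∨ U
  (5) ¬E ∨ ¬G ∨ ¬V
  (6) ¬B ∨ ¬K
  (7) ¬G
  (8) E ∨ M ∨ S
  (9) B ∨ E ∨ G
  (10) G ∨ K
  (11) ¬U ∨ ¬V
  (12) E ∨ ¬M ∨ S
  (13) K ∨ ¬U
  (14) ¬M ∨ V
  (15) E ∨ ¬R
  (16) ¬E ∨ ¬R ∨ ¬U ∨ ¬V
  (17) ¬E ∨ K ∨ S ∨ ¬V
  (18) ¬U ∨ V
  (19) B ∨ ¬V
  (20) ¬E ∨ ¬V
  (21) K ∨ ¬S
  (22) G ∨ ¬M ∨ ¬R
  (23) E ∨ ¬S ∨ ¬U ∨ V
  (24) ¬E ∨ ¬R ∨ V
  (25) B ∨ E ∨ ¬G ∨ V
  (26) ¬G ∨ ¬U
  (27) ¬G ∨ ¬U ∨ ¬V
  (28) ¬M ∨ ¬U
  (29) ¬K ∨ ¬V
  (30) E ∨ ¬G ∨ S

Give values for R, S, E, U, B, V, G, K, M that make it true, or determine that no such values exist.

R = False; S = False; E = True; U = False; B = False; V = False; G = False; K = True; M = False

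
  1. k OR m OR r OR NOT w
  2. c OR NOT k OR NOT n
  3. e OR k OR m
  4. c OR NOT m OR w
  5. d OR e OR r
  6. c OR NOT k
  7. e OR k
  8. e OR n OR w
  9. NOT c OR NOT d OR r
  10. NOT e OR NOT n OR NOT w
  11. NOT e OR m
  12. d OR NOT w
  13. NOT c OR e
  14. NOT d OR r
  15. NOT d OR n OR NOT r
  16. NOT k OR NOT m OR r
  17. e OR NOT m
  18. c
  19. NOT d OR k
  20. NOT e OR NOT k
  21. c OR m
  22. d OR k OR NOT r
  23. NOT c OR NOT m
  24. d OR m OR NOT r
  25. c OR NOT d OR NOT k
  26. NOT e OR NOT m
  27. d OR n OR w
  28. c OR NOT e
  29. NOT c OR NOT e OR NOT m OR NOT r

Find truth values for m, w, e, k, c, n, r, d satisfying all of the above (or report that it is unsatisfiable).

No satisfying assignment exists.

Case c = True:
  (NOT c OR e) forces e = True.
  (NOT e OR m) forces m = True.
  Clause (NOT c OR NOT m) is falsified — contradiction.
Case c = False:
  Clause (c) is falsified — contradiction.
Both cases fail, so the formula is unsatisfiable.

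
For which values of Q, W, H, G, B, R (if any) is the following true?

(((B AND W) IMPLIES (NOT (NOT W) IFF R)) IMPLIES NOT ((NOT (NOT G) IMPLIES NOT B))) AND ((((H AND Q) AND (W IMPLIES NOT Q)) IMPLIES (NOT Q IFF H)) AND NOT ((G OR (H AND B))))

Q=T; W=T; H=F; G=F; B=T; R=F

  ((B AND W) IMPLIES (NOT (NOT W) IFF R)) IMPLIES NOT ((NOT (NOT G) IMPLIES NOT B)) = True
    (B AND W) IMPLIES (NOT (NOT W) IFF R) = False
      B AND W = True
      NOT (NOT W) IFF R = False
        NOT (NOT W) = True
          NOT W = False
    NOT ((NOT (NOT G) IMPLIES NOT B)) = False
      NOT (NOT G) IMPLIES NOT B = True
        NOT (NOT G) = False
          NOT G = True
        NOT B = False
  (((H AND Q) AND (W IMPLIES NOT Q)) IMPLIES (NOT Q IFF H)) AND NOT ((G OR (H AND B))) = True
    ((H AND Q) AND (W IMPLIES NOT Q)) IMPLIES (NOT Q IFF H) = True
      (H AND Q) AND (W IMPLIES NOT Q) = False
        H AND Q = False
        W IMPLIES NOT Q = False
          NOT Q = False
      NOT Q IFF H = True
        NOT Q = False
    NOT ((G OR (H AND B))) = True
      G OR (H AND B) = False
        H AND B = False
Both conjuncts True, so the formula holds.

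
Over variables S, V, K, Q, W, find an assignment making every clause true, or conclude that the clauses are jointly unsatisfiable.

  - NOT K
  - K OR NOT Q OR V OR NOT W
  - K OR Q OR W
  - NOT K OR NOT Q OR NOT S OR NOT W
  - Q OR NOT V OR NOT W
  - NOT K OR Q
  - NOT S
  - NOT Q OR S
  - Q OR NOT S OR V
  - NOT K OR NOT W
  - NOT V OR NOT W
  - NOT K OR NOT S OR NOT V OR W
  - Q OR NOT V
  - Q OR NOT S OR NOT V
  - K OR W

S = False; V = False; K = False; Q = False; W = True

Unit clause (NOT K) forces K = False.
Unit clause (NOT S) forces S = False.
In (NOT Q OR S) only NOT Q is left, so Q = False.
In (Q OR NOT V) only NOT V is left, so V = False.
In (K OR W) only W is left, so W = True.
All clauses satisfied.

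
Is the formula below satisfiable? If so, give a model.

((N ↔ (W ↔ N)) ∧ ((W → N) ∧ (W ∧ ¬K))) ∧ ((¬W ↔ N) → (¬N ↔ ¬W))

K=F; N=T; W=T

  (N ↔ (W ↔ N)) ∧ ((W → N) ∧ (W ∧ ¬K)) = True
    N ↔ (W ↔ N) = True
      W ↔ N = True
    (W → N) ∧ (W ∧ ¬K) = True
      W → N = True
      W ∧ ¬K = True
        ¬K = True
  (¬W ↔ N) → (¬N ↔ ¬W) = True
    ¬W ↔ N = False
      ¬W = False
    ¬N ↔ ¬W = True
      ¬N = False
      ¬W = False
Both conjuncts True, so the formula holds.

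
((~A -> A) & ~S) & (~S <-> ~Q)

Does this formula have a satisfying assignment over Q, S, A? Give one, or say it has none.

Q = False; S = False; A = True

  (~A -> A) & ~S = True
    ~A -> A = True
      ~A = False
    ~S = True
  ~S <-> ~Q = True
    ~S = True
    ~Q = True
Both conjuncts True, so the formula holds.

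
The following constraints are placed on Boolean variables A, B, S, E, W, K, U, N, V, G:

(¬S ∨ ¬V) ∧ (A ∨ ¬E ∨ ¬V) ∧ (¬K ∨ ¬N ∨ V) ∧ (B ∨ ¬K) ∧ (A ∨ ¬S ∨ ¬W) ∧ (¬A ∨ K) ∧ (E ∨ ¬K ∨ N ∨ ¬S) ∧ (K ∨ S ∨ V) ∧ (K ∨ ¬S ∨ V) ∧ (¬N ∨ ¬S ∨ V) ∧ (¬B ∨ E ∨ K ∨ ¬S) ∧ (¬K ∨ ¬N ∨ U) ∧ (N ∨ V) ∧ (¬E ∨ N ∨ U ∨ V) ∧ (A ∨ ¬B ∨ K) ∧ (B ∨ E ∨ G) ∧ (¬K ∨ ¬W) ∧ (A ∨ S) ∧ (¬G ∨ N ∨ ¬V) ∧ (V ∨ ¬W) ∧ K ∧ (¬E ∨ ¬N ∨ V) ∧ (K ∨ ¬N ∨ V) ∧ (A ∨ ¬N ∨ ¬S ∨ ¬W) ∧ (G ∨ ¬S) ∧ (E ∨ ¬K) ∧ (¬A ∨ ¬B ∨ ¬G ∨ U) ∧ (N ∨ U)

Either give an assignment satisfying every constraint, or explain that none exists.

A: True; B: True; S: False; E: True; W: False; K: True; U: True; N: True; V: True; G: False

Unit clause (K) forces K = True.
In (E ∨ ¬K) only E is left, so E = True.
In (B ∨ ¬K) only B is left, so B = True.
In (¬K ∨ ¬W) only ¬W is left, so W = False.
Try A = False:
  (A ∨ ¬E ∨ ¬V) forces V = False.
  (¬K ∨ ¬N ∨ V) forces N = False.
  clause (N ∨ V) is falsified — backtrack.
So A = True.
Try S = True:
  (¬S ∨ ¬V) forces V = False.
  (¬K ∨ ¬N ∨ V) forces N = False.
  clause (N ∨ V) is falsified — backtrack.
So S = False.
Set U = True.
Set N = True.
  then (¬K ∨ ¬N ∨ V) forces V = True.
Set G = False.
All clauses satisfied.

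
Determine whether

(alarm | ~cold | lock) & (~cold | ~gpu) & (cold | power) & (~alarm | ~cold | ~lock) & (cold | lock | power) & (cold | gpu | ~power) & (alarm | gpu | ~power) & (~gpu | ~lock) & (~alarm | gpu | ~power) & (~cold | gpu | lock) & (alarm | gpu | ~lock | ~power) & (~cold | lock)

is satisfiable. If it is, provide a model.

cold: True, alarm: False, gpu: False, lock: True, power: False

Set cold = True.
  then (~cold | ~gpu) forces gpu = False.
  then (~cold | gpu | lock) forces lock = True.
  then (~alarm | ~cold | ~lock) forces alarm = False.
  then (alarm | gpu | ~power) forces power = False.
All clauses satisfied.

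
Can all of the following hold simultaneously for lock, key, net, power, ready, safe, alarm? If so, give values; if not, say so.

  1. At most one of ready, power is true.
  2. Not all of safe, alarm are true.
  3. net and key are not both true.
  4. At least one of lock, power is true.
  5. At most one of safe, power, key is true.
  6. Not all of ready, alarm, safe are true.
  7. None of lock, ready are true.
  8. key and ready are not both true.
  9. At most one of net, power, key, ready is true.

lock: False, key: False, net: False, power: True, ready: False, safe: False, alarm: False

  (1) {ready, power}: 1 true — at most one ✓
  (2) {safe, alarm}: 0/2 true — not all ✓
  (3) net=F, key=F — not both ✓
  (4) {lock, power}: 1 true — at least one ✓
  (5) {safe, power, key}: 1 true — at most one ✓
  (6) {ready, alarm, safe}: 0/3 true — not all ✓
  (7) {lock, ready}: 0 true — none ✓
  (8) key=F, ready=F — not both ✓
  (9) {net, power, key, ready}: 1 true — at most one ✓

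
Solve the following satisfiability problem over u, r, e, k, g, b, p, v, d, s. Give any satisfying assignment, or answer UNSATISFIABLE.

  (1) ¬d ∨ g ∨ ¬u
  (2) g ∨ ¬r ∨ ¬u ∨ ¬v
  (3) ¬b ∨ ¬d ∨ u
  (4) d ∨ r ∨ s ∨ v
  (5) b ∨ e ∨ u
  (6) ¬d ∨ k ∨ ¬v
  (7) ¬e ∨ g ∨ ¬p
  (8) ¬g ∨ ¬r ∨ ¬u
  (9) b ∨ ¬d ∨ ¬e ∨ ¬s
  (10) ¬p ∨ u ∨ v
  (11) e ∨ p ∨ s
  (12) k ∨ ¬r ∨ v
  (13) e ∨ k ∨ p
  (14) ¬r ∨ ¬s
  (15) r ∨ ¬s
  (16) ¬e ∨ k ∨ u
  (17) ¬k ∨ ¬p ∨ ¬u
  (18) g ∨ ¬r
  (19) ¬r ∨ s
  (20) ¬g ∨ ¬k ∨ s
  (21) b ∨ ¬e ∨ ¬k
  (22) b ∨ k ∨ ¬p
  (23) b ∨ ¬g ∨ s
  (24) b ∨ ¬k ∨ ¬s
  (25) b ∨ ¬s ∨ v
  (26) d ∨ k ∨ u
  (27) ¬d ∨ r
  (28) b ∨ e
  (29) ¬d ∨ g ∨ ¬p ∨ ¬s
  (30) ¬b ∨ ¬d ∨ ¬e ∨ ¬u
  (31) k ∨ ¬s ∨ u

u: True, r: False, e: True, k: False, g: True, b: True, p: False, v: True, d: False, s: False

Set u = True.
Set r = False.
  then (r ∨ ¬s) forces s = False.
  then (¬d ∨ r) forces d = False.
  then (d ∨ r ∨ s ∨ v) forces v = True.
Set e = True.
Set k = False.
Set g = True.
  then (b ∨ ¬g ∨ s) forces b = True.
Set p = False.
All clauses satisfied.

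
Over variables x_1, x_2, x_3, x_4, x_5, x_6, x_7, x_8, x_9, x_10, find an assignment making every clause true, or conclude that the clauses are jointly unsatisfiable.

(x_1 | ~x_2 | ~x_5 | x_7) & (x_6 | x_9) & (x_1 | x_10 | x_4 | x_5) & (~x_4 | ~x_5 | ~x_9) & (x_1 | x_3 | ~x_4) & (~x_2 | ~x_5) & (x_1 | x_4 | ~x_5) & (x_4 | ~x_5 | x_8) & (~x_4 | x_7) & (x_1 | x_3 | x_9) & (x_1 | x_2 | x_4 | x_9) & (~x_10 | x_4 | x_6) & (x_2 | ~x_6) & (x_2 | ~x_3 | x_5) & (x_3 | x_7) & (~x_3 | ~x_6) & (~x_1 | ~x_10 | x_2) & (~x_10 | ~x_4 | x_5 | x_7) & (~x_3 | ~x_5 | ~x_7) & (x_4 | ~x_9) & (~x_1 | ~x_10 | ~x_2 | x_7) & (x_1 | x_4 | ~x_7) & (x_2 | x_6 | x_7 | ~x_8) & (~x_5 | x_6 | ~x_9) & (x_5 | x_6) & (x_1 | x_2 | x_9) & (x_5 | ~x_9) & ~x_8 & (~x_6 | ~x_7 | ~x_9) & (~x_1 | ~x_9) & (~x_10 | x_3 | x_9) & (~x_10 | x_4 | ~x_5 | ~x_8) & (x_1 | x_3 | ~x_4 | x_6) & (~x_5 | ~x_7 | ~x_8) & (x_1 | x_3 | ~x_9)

x_1: True, x_2: True, x_3: False, x_4: False, x_5: False, x_6: True, x_7: True, x_8: False, x_9: False, x_10: False

Unit clause (~x_8) forces x_8 = False.
Set x_1 = True.
  then (~x_1 | ~x_9) forces x_9 = False.
  then (x_6 | x_9) forces x_6 = True.
  then (x_2 | ~x_6) forces x_2 = True.
  then (~x_3 | ~x_6) forces x_3 = False.
  then (~x_10 | x_3 | x_9) forces x_10 = False.
  then (~x_2 | ~x_5) forces x_5 = False.
  then (x_3 | x_7) forces x_7 = True.
Set x_4 = False.
All clauses satisfied.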